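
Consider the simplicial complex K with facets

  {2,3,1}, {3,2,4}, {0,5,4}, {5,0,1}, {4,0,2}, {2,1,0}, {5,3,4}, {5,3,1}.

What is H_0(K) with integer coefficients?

H_0 = Z.

Order the vertices as 0 < 1 < 2 < 3 < 4 < 5. Listing each simplex with vertices in this order, K has dimension 2 with simplices:

  0-simplices (6): [0], [1], [2], [3], [4], [5]
  1-simplices (12): [0,1], [0,2], [0,4], [0,5], [1,2], [1,3], [1,5], [2,3], [2,4], [3,4], [3,5], [4,5]
  2-simplices (8): [0,1,2], [0,1,5], [0,2,4], [0,4,5], [1,2,3], [1,3,5], [2,3,4], [3,4,5]

so the chain groups are C_0 ≅ Z^6, C_1 ≅ Z^12, C_2 ≅ Z^8.

The boundary map ∂_1: C_1 → C_0 sends each edge [p,q] (with p < q) to q − p. For instance
  ∂[0,5] = [5] − [0].
This gives a 6×12 integer matrix of rank 5; reducing to Smith normal form yields diagonal entries (1,1,1,1,1).

Boundary ∂_2: C_2 → C_1 sends each 2-simplex [p,q,r] to [q,r] − [p,r] + [p,q]. For instance
  ∂[0,1,2] = [1,2] − [0,2] + [0,1],
  ∂[3,4,5] = [4,5] − [3,5] + [3,4].
As a 12×8 matrix over Z this has rank 7, with invariant factors (1,1,1,1,1,1,1).

From H_k ≅ ker(∂_k) / im(∂_{k+1}) we obtain:

  H_0: rank C_0 − rank ∂_1 = 6 − 5 = 1, and the invariant factors of ∂_1 are all 1, so H_0 ≅ Z.

(K is a triangulation of the 2-sphere S^2.)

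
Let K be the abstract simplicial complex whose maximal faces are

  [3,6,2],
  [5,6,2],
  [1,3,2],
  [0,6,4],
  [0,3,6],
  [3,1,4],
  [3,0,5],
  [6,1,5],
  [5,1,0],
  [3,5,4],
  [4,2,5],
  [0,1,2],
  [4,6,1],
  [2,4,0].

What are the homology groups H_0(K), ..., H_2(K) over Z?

Take the total order 0 < 1 < 2 < 3 < 4 < 5 < 6 on the vertex set. Then K (dimension 2) consists of the simplices:

  0-simplices (7): [0], [1], [2], [3], [4], [5], [6]
  1-simplices (21): [0,1], [0,2], [0,3], [0,4], [0,5], [0,6], [1,2], [1,3], [1,4], [1,5], [1,6], [2,3], [2,4], [2,5], [2,6], [3,4], [3,5], [3,6], [4,5], [4,6], [5,6]
  2-simplices (14): [0,1,2], [0,1,5], [0,2,4], [0,3,5], [0,3,6], [0,4,6], [1,2,3], [1,3,4], [1,4,6], [1,5,6], [2,3,6], [2,4,5], [2,5,6], [3,4,5]

giving chain groups C_0 ≅ Z^7, C_1 ≅ Z^21, C_2 ≅ Z^14.

∂_1: C_1 → C_0 sends each edge [p,q] (with p < q) to q − p. For instance
  ∂[0,4] = [4] − [0].
The 7×21 boundary matrix has rank 6 and Smith normal form diag(1,1,1,1,1,1).

∂_2: C_2 → C_1 maps a triangle to the signed sum of its edges. For instance
  ∂[0,1,2] = [1,2] − [0,2] + [0,1],
  ∂[0,1,5] = [1,5] − [0,5] + [0,1].
As a 21×14 matrix over Z this has rank 13, with invariant factors (1,1,1,1,1,1,1,1,1,1,1,1,1).

Computing H_k = (kernel of ∂_k) / (image of ∂_{k+1}):

  H_0: rank C_0 − rank ∂_1 = 7 − 6 = 1, and the invariant factors of ∂_1 are all 1, so H_0 ≅ Z.
  H_1: rank ker ∂_1 − rank ∂_2 = (21 − 6) − 13 = 2, and the invariant factors of ∂_2 are all 1, so H_1 ≅ Z^2.
  H_2: rank ker ∂_2 − rank ∂_3 = (14 − 13) − 0 = 1, and there is no ∂_3, so H_2 ≅ Z.

As a check, the Euler characteristic is 7 − 21 + 14 = 0, which agrees with 1 − 2 + 1 = 0.

H_0 = Z,  H_1 = Z^2,  H_2 = Z.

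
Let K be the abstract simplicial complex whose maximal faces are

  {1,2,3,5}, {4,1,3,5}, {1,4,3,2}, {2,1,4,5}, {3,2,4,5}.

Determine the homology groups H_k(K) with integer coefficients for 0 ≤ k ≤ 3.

H_0 ≅ Z,  H_1 = 0,  H_2 = 0,  H_3 ≅ Z.

Order the vertices as 1 < 2 < 3 < 4 < 5. Listing each simplex with vertices in this order, K has dimension 3 with simplices:

  0-simplices (5): [1], [2], [3], [4], [5]
  1-simplices (10): [1,2], [1,3], [1,4], [1,5], [2,3], [2,4], [2,5], [3,4], [3,5], [4,5]
  2-simplices (10): [1,2,3], [1,2,4], [1,2,5], [1,3,4], [1,3,5], [1,4,5], [2,3,4], [2,3,5], [2,4,5], [3,4,5]
  3-simplices (5): [1,2,3,4], [1,2,3,5], [1,2,4,5], [1,3,4,5], [2,3,4,5]

Hence C_0 ≅ Z^5, C_1 ≅ Z^10, C_2 ≅ Z^10, C_3 ≅ Z^5.

Boundary ∂_1: C_1 → C_0 maps an edge to its endpoints' difference, ∂[p,q] = q − p.
The resulting 5×10 matrix has rank 4, and its Smith normal form has invariant factors (1,1,1,1).

The boundary map ∂_2: C_2 → C_1 maps a triangle to the signed sum of its edges. For instance
  ∂[2,3,5] = [3,5] − [2,5] + [2,3],
  ∂[1,2,4] = [2,4] − [1,4] + [1,2].
This gives a 10×10 integer matrix of rank 6; reducing to Smith normal form yields diagonal entries (1,1,1,1,1,1).

Boundary ∂_3: C_3 → C_2 sends each 3-simplex σ to the alternating sum Σ_i (−1)^i (σ with its i-th vertex removed). For instance
  ∂[2,3,4,5] = [3,4,5] − [2,4,5] + [2,3,5] − [2,3,4],
  ∂[1,2,3,5] = [2,3,5] − [1,3,5] + [1,2,5] − [1,2,3].
This gives a 10×5 integer matrix of rank 4; reducing to Smith normal form yields diagonal entries (1,1,1,1).

Now H_k = ker ∂_k / im ∂_{k+1}, so:

  H_0: rank C_0 − rank ∂_1 = 5 − 4 = 1, and the invariant factors of ∂_1 are all 1, so H_0 ≅ Z.
  H_1: rank ker ∂_1 − rank ∂_2 = (10 − 4) − 6 = 0, and the invariant factors of ∂_2 are all 1, so H_1 ≅ 0.
  H_2: rank ker ∂_2 − rank ∂_3 = (10 − 6) − 4 = 0, and the invariant factors of ∂_3 are all 1, so H_2 ≅ 0.
  H_3: rank ker ∂_3 − rank ∂_4 = (5 − 4) − 0 = 1, and there is no ∂_4, so H_3 ≅ Z.

As a check, the Euler characteristic is 5 − 10 + 10 − 5 = 0, which agrees with 1 − 0 + 0 − 1 = 0.
(K is a triangulation of the 3-sphere S^3.)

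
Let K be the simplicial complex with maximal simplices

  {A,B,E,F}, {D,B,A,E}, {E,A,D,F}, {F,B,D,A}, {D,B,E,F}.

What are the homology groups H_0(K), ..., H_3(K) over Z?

Order the vertices as A < B < D < E < F. Listing each simplex with vertices in this order, K has dimension 3 with simplices:

  0-simplices (5): A, B, D, E, F
  1-simplices (10): AB, AD, AE, AF, BD, BE, BF, DE, DF, EF
  2-simplices (10): ABD, ABE, ABF, ADE, ADF, AEF, BDE, BDF, BEF, DEF
  3-simplices (5): ABDE, ABDF, ABEF, ADEF, BDEF

Hence C_0 ≅ Z^5, C_1 ≅ Z^10, C_2 ≅ Z^10, C_3 ≅ Z^5.

Boundary ∂_1: C_1 → C_0 is given by ∂[p,q] = [q] − [p]. For instance
  ∂AE = E − A.
This gives a 5×10 integer matrix of rank 4; reducing to Smith normal form yields diagonal entries (1,1,1,1).

The boundary map ∂_2: C_2 → C_1 acts by ∂[p,q,r] = [q,r] − [p,r] + [p,q]. For instance
  ∂ABE = BE − AE + AB,
  ∂ADF = DF − AF + AD.
The resulting 10×10 matrix has rank 6, and its Smith normal form has invariant factors (1,1,1,1,1,1).

∂_3: C_3 → C_2 sends each 3-simplex σ to the alternating sum Σ_i (−1)^i (σ with its i-th vertex removed). For instance
  ∂BDEF = DEF − BEF + BDF − BDE,
  ∂ABDE = BDE − ADE + ABE − ABD.
The resulting 10×5 matrix has rank 4, and its Smith normal form has invariant factors (1,1,1,1).

Now H_k = ker ∂_k / im ∂_{k+1}, so:

  H_0: rank C_0 − rank ∂_1 = 5 − 4 = 1, and the invariant factors of ∂_1 are all 1, so H_0 ≅ Z.
  H_1: rank ker ∂_1 − rank ∂_2 = (10 − 4) − 6 = 0, and the invariant factors of ∂_2 are all 1, so H_1 ≅ 0.
  H_2: rank ker ∂_2 − rank ∂_3 = (10 − 6) − 4 = 0, and the invariant factors of ∂_3 are all 1, so H_2 ≅ 0.
  H_3: rank ker ∂_3 − rank ∂_4 = (5 − 4) − 0 = 1, and there is no ∂_4, so H_3 ≅ Z.

As a check, the Euler characteristic is 5 − 10 + 10 − 5 = 0, which agrees with 1 − 0 + 0 − 1 = 0.

H_0 ≅ Z,  H_1 = 0,  H_2 = 0,  H_3 ≅ Z.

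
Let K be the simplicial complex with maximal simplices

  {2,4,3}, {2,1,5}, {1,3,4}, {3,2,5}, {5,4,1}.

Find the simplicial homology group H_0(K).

H_0 ≅ Z.

Order the vertices as 1 < 2 < 3 < 4 < 5. Listing each simplex with vertices in this order, K has dimension 2 with simplices:

  0-simplices (5): [1], [2], [3], [4], [5]
  1-simplices (10): [1,2], [1,3], [1,4], [1,5], [2,3], [2,4], [2,5], [3,4], [3,5], [4,5]
  2-simplices (5): [1,2,5], [1,3,4], [1,4,5], [2,3,4], [2,3,5]

so the chain groups are C_0 ≅ Z^5, C_1 ≅ Z^10, C_2 ≅ Z^5.

∂_1: C_1 → C_0 maps an edge to its endpoints' difference, ∂[p,q] = q − p. For instance
  ∂[1,5] = [5] − [1].
The resulting 5×10 matrix has rank 4, and its Smith normal form has invariant factors (1,1,1,1).

The boundary map ∂_2: C_2 → C_1 maps a triangle to the signed sum of its edges. For instance
  ∂[2,3,5] = [3,5] − [2,5] + [2,3],
  ∂[1,2,5] = [2,5] − [1,5] + [1,2].
This gives a 10×5 integer matrix of rank 5; reducing to Smith normal form yields diagonal entries (1,1,1,1,1).

From H_k ≅ ker(∂_k) / im(∂_{k+1}) we obtain:

  H_0: rank C_0 − rank ∂_1 = 5 − 4 = 1, and the invariant factors of ∂_1 are all 1, so H_0 ≅ Z.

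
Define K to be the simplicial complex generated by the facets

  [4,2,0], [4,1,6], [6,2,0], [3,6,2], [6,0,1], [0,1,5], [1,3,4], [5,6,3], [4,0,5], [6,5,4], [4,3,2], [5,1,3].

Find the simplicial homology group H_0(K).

H_0 ≅ Z.

We work with the vertex ordering 0 < 1 < 2 < 3 < 4 < 5 < 6. The simplices of K, each written with vertices in increasing order, are:

  0-simplices (7): [0], [1], [2], [3], [4], [5], [6]
  1-simplices (18): [0,1], [0,2], [0,4], [0,5], [0,6], [1,3], [1,4], [1,5], [1,6], [2,3], [2,4], [2,6], [3,4], [3,5], [3,6], [4,5], [4,6], [5,6]
  2-simplices (12): [0,1,5], [0,1,6], [0,2,4], [0,2,6], [0,4,5], [1,3,4], [1,3,5], [1,4,6], [2,3,4], [2,3,6], [3,5,6], [4,5,6]

so the chain groups are C_0 ≅ Z^7, C_1 ≅ Z^18, C_2 ≅ Z^12.

Boundary ∂_1: C_1 → C_0 sends each edge [p,q] (with p < q) to q − p. For instance
  ∂[0,5] = [5] − [0].
As a 7×18 matrix over Z this has rank 6, with invariant factors (1,1,1,1,1,1).

∂_2: C_2 → C_1 acts by ∂[p,q,r] = [q,r] − [p,r] + [p,q]. For instance
  ∂[0,4,5] = [4,5] − [0,5] + [0,4],
  ∂[4,5,6] = [5,6] − [4,6] + [4,5].
The resulting 18×12 matrix has rank 12, and its Smith normal form has invariant factors (1,1,1,1,1,1,1,1,1,1,1,2).

From H_k ≅ ker(∂_k) / im(∂_{k+1}) we obtain:

  H_0: rank C_0 − rank ∂_1 = 7 − 6 = 1, and the invariant factors of ∂_1 are all 1, so H_0 ≅ Z.

(K is a triangulation of the real projective plane RP^2.)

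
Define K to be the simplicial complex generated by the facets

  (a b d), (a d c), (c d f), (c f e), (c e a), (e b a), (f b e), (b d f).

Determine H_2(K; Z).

H_2 ≅ Z.

K has 6 vertices, 12 edges, 8 triangles.
rank ∂_2 = 7, rank ∂_3 = 0 ⇒ b_2 = 8 − 7 − 0 = 1. So H_2 = Z.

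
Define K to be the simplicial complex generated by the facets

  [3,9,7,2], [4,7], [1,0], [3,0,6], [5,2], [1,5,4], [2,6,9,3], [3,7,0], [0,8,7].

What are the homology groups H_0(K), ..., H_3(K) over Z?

H_0 = Z,  H_1 = Z^2,  H_2 = 0,  H_3 = 0.

Order the vertices as 0 < 1 < 2 < 3 < 4 < 5 < 6 < 7 < 8 < 9. Listing each simplex with vertices in this order, K has dimension 3 with simplices:

  0-simplices (10): [0], [1], [2], [3], [4], [5], [6], [7], [8], [9]
  1-simplices (20): [0,1], [0,3], [0,6], [0,7], [0,8], [1,4], [1,5], [2,3], [2,5], [2,6], [2,7], [2,9], [3,6], [3,7], [3,9], [4,5], [4,7], [6,9], [7,8], [7,9]
  2-simplices (11): [0,3,6], [0,3,7], [0,7,8], [1,4,5], [2,3,6], [2,3,7], [2,3,9], [2,6,9], [2,7,9], [3,6,9], [3,7,9]
  3-simplices (2): [2,3,6,9], [2,3,7,9]

giving chain groups C_0 ≅ Z^10, C_1 ≅ Z^20, C_2 ≅ Z^11, C_3 ≅ Z^2.

∂_1: C_1 → C_0 maps an edge to its endpoints' difference, ∂[p,q] = q − p. For instance
  ∂[2,6] = [6] − [2].
The resulting 10×20 matrix has rank 9, and its Smith normal form has invariant factors (1,1,1,1,1,1,1,1,1).

The boundary map ∂_2: C_2 → C_1 acts by ∂[p,q,r] = [q,r] − [p,r] + [p,q]. For instance
  ∂[2,6,9] = [6,9] − [2,9] + [2,6],
  ∂[2,3,7] = [3,7] − [2,7] + [2,3].
The resulting 20×11 matrix has rank 9, and its Smith normal form has invariant factors (1,1,1,1,1,1,1,1,1).

The boundary map ∂_3: C_3 → C_2 sends each 3-simplex σ to the alternating sum Σ_i (−1)^i (σ with its i-th vertex removed). For instance
  ∂[2,3,7,9] = [3,7,9] − [2,7,9] + [2,3,9] − [2,3,7],
  ∂[2,3,6,9] = [3,6,9] − [2,6,9] + [2,3,9] − [2,3,6].
This gives a 11×2 integer matrix of rank 2; reducing to Smith normal form yields diagonal entries (1,1).

From H_k ≅ ker(∂_k) / im(∂_{k+1}) we obtain:

  H_0: rank C_0 − rank ∂_1 = 10 − 9 = 1, and the invariant factors of ∂_1 are all 1, so H_0 ≅ Z.
  H_1: rank ker ∂_1 − rank ∂_2 = (20 − 9) − 9 = 2, and the invariant factors of ∂_2 are all 1, so H_1 ≅ Z^2.
  H_2: rank ker ∂_2 − rank ∂_3 = (11 − 9) − 2 = 0, and the invariant factors of ∂_3 are all 1, so H_2 ≅ 0.
  H_3: rank ker ∂_3 − rank ∂_4 = (2 − 2) − 0 = 0, and there is no ∂_4, so H_3 ≅ 0.

As a check, the Euler characteristic is 10 − 20 + 11 − 2 = -1, which agrees with 1 − 2 + 0 − 0 = -1.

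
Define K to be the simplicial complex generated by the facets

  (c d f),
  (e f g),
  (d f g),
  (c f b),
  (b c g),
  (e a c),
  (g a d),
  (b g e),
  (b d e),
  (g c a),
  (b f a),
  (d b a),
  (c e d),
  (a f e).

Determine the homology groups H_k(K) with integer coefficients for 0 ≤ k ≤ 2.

H_0 = Z,  H_1 = Z^2,  H_2 = Z.

Take the total order a < b < c < d < e < f < g on the vertex set. Then K (dimension 2) consists of the simplices:

  0-simplices (7): a, b, c, d, e, f, g
  1-simplices (21): ab, ac, ad, ae, af, ag, bc, bd, be, bf, bg, cd, ce, cf, cg, de, df, dg, ef, eg, fg
  2-simplices (14): abd, abf, ace, acg, adg, aef, bcf, bcg, bde, beg, cde, cdf, dfg, efg

giving chain groups C_0 ≅ Z^7, C_1 ≅ Z^21, C_2 ≅ Z^14.

∂_1: C_1 → C_0 is given by ∂[p,q] = [q] − [p]. For instance
  ∂de = e − d.
This gives a 7×21 integer matrix of rank 6; reducing to Smith normal form yields diagonal entries (1,1,1,1,1,1).

Boundary ∂_2: C_2 → C_1 maps a triangle to the signed sum of its edges. For instance
  ∂cde = de − ce + cd,
  ∂bcf = cf − bf + bc.
This gives a 21×14 integer matrix of rank 13; reducing to Smith normal form yields diagonal entries (1,1,1,1,1,1,1,1,1,1,1,1,1).

From H_k ≅ ker(∂_k) / im(∂_{k+1}) we obtain:

  H_0: rank C_0 − rank ∂_1 = 7 − 6 = 1, and the invariant factors of ∂_1 are all 1, so H_0 = Z.
  H_1: rank ker ∂_1 − rank ∂_2 = (21 − 6) − 13 = 2, and the invariant factors of ∂_2 are all 1, so H_1 = Z^2.
  H_2: rank ker ∂_2 − rank ∂_3 = (14 − 13) − 0 = 1, and there is no ∂_3, so H_2 = Z.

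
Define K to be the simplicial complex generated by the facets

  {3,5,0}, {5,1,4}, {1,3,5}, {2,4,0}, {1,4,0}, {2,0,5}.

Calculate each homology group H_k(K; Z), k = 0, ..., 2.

We work with the vertex ordering 0 < 1 < 2 < 3 < 4 < 5. The simplices of K, each written with vertices in increasing order, are:

  0-simplices (6): [0], [1], [2], [3], [4], [5]
  1-simplices (12): [0,1], [0,2], [0,3], [0,4], [0,5], [1,3], [1,4], [1,5], [2,4], [2,5], [3,5], [4,5]
  2-simplices (6): [0,1,4], [0,2,4], [0,2,5], [0,3,5], [1,3,5], [1,4,5]

so the chain groups are C_0 ≅ Z^6, C_1 ≅ Z^12, C_2 ≅ Z^6.

The boundary map ∂_1: C_1 → C_0 sends each edge [p,q] (with p < q) to q − p. For instance
  ∂[1,3] = [3] − [1].
This gives a 6×12 integer matrix of rank 5; reducing to Smith normal form yields diagonal entries (1,1,1,1,1).

The boundary map ∂_2: C_2 → C_1 acts by ∂[p,q,r] = [q,r] − [p,r] + [p,q]. For instance
  ∂[0,1,4] = [1,4] − [0,4] + [0,1],
  ∂[1,4,5] = [4,5] − [1,5] + [1,4].
The 12×6 boundary matrix has rank 6 and Smith normal form diag(1,1,1,1,1,1).

From H_k ≅ ker(∂_k) / im(∂_{k+1}) we obtain:

  H_0: rank C_0 − rank ∂_1 = 6 − 5 = 1, and the invariant factors of ∂_1 are all 1, so H_0 ≅ Z.
  H_1: rank ker ∂_1 − rank ∂_2 = (12 − 5) − 6 = 1, and the invariant factors of ∂_2 are all 1, so H_1 ≅ Z.
  H_2: rank ker ∂_2 − rank ∂_3 = (6 − 6) − 0 = 0, and there is no ∂_3, so H_2 ≅ 0.

As a check, the Euler characteristic is 6 − 12 + 6 = 0, which agrees with 1 − 1 + 0 = 0.

H_0 ≅ Z,  H_1 ≅ Z,  H_2 = 0.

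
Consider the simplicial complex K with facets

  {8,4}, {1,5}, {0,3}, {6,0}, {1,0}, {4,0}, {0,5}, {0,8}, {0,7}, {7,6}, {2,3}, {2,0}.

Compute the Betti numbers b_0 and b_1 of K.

b_0 = 1, b_1 = 4.

Order the vertices as 0 < 1 < 2 < 3 < 4 < 5 < 6 < 7 < 8. Listing each simplex with vertices in this order, K has dimension 1 with simplices:

  0-simplices (9): [0], [1], [2], [3], [4], [5], [6], [7], [8]
  1-simplices (12): [0,1], [0,2], [0,3], [0,4], [0,5], [0,6], [0,7], [0,8], [1,5], [2,3], [4,8], [6,7]

Hence C_0 ≅ Z^9, C_1 ≅ Z^12.

The boundary map ∂_1: C_1 → C_0 sends each edge [p,q] (with p < q) to q − p. For instance
  ∂[0,2] = [2] − [0].
The 9×12 boundary matrix has rank 8 and Smith normal form diag(1,1,1,1,1,1,1,1).

Reading off H_k = ker ∂_k / im ∂_{k+1}:

  H_0: rank C_0 − rank ∂_1 = 9 − 8 = 1, and the invariant factors of ∂_1 are all 1, so H_0 ≅ Z.
  H_1: rank ker ∂_1 − rank ∂_2 = (12 − 8) − 0 = 4, and there is no ∂_2, so H_1 ≅ Z^4.

As a check, the Euler characteristic is 9 − 12 = -3, which agrees with 1 − 4 = -3.

Hence the Betti numbers are b_0 = 1, b_1 = 4.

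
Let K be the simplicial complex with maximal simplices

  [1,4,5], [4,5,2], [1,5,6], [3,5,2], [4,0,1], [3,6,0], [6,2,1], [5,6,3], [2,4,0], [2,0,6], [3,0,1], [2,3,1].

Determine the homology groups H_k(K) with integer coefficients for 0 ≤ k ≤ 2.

H_0 ≅ Z,  H_1 ≅ Z_2,  H_2 = 0.

We work with the vertex ordering 0 < 1 < 2 < 3 < 4 < 5 < 6. The simplices of K, each written with vertices in increasing order, are:

  0-simplices (7): [0], [1], [2], [3], [4], [5], [6]
  1-simplices (18): [0,1], [0,2], [0,3], [0,4], [0,6], [1,2], [1,3], [1,4], [1,5], [1,6], [2,3], [2,4], [2,5], [2,6], [3,5], [3,6], [4,5], [5,6]
  2-simplices (12): [0,1,3], [0,1,4], [0,2,4], [0,2,6], [0,3,6], [1,2,3], [1,2,6], [1,4,5], [1,5,6], [2,3,5], [2,4,5], [3,5,6]

so the chain groups are C_0 ≅ Z^7, C_1 ≅ Z^18, C_2 ≅ Z^12.

Boundary ∂_1: C_1 → C_0 is given by ∂[p,q] = [q] − [p]. For instance
  ∂[2,6] = [6] − [2].
This gives a 7×18 integer matrix of rank 6; reducing to Smith normal form yields diagonal entries (1,1,1,1,1,1).

The boundary map ∂_2: C_2 → C_1 acts by ∂[p,q,r] = [q,r] − [p,r] + [p,q]. For instance
  ∂[0,1,4] = [1,4] − [0,4] + [0,1],
  ∂[3,5,6] = [5,6] − [3,6] + [3,5].
This gives a 18×12 integer matrix of rank 12; reducing to Smith normal form yields diagonal entries (1,1,1,1,1,1,1,1,1,1,1,2).

Now H_k = ker ∂_k / im ∂_{k+1}, so:

  H_0: rank C_0 − rank ∂_1 = 7 − 6 = 1, and the invariant factors of ∂_1 are all 1, so H_0 ≅ Z.
  H_1: rank ker ∂_1 − rank ∂_2 = (18 − 6) − 12 = 0, and ∂_2 has invariant factor 2 > 1, so H_1 ≅ Z_2.
  H_2: rank ker ∂_2 − rank ∂_3 = (12 − 12) − 0 = 0, and there is no ∂_3, so H_2 ≅ 0.

(K is a triangulation of the real projective plane RP^2.)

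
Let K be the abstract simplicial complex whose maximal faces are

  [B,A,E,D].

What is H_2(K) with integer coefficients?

H_2 ≅ 0.

Fix the vertex order A < B < D < E and write every simplex with vertices in increasing order. Then dim K = 3 and the simplices of K are:

  0-simplices (4): A, B, D, E
  1-simplices (6): AB, AD, AE, BD, BE, DE
  2-simplices (4): ABD, ABE, ADE, BDE
  3-simplices (1): ABDE

Hence C_0 ≅ Z^4, C_1 ≅ Z^6, C_2 ≅ Z^4, C_3 ≅ Z^1.

∂_1: C_1 → C_0 sends each edge [p,q] (with p < q) to q − p. For instance
  ∂AB = B − A.
As a 4×6 matrix over Z this has rank 3, with invariant factors (1,1,1).

∂_2: C_2 → C_1 acts by ∂[p,q,r] = [q,r] − [p,r] + [p,q]. For instance
  ∂ABE = BE − AE + AB,
  ∂ABD = BD − AD + AB.
This gives a 6×4 integer matrix of rank 3; reducing to Smith normal form yields diagonal entries (1,1,1).

∂_3: C_3 → C_2 sends each 3-simplex σ to the alternating sum Σ_i (−1)^i (σ with its i-th vertex removed). For instance
  ∂ABDE = BDE − ADE + ABE − ABD.
The resulting 4×1 matrix has rank 1, and its Smith normal form has invariant factors (1).

From H_k ≅ ker(∂_k) / im(∂_{k+1}) we obtain:

  H_2: rank ker ∂_2 − rank ∂_3 = (4 − 3) − 1 = 0, and the invariant factors of ∂_3 are all 1, so H_2 ≅ 0.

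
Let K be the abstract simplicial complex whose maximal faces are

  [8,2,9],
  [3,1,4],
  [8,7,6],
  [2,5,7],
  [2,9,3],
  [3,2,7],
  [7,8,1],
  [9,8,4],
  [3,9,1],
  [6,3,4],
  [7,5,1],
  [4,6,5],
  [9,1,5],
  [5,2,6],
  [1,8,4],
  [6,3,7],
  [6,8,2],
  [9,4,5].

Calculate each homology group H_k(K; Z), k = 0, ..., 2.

Order the vertices as 1 < 2 < 3 < 4 < 5 < 6 < 7 < 8 < 9. Listing each simplex with vertices in this order, K has dimension 2 with simplices:

  0-simplices (9): [1], [2], [3], [4], [5], [6], [7], [8], [9]
  1-simplices (27): (27 of them)
  2-simplices (18): [1,3,4], [1,3,9], [1,4,8], [1,5,7], [1,5,9], [1,7,8], [2,3,7], [2,3,9], [2,5,6], [2,5,7], [2,6,8], [2,8,9], [3,4,6], [3,6,7], [4,5,6], [4,5,9], [4,8,9], [6,7,8]

Hence C_0 ≅ Z^9, C_1 ≅ Z^27, C_2 ≅ Z^18.

The boundary map ∂_1: C_1 → C_0 maps an edge to its endpoints' difference, ∂[p,q] = q − p. For instance
  ∂[8,9] = [9] − [8].
As a 9×27 matrix over Z this has rank 8, with invariant factors (1,1,1,1,1,1,1,1).

∂_2: C_2 → C_1 maps a triangle to the signed sum of its edges. For instance
  ∂[4,8,9] = [8,9] − [4,9] + [4,8],
  ∂[2,8,9] = [8,9] − [2,9] + [2,8].
The 27×18 boundary matrix has rank 18 and Smith normal form diag(1,1,1,1,1,1,1,1,1,1,1,1,1,1,1,1,1,2).

Computing H_k = (kernel of ∂_k) / (image of ∂_{k+1}):

  H_0: rank C_0 − rank ∂_1 = 9 − 8 = 1, and the invariant factors of ∂_1 are all 1, so H_0 = Z.
  H_1: rank ker ∂_1 − rank ∂_2 = (27 − 8) − 18 = 1, and ∂_2 has invariant factor 2 > 1, so H_1 = Z ⊕ Z/2.
  H_2: rank ker ∂_2 − rank ∂_3 = (18 − 18) − 0 = 0, and there is no ∂_3, so H_2 = 0.

As a check, the Euler characteristic is 9 − 27 + 18 = 0, which agrees with 1 − 1 + 0 = 0.

H_0 ≅ Z,  H_1 ≅ Z ⊕ Z/2,  H_2 = 0.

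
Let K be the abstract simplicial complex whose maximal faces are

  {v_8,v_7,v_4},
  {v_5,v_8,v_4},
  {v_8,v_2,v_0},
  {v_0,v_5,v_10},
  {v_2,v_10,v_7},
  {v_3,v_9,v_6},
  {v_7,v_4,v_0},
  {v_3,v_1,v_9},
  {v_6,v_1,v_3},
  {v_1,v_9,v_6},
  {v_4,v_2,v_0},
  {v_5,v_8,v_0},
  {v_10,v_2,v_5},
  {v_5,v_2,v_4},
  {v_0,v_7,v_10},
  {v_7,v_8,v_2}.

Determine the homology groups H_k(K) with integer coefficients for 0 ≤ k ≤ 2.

Fix the vertex order v_0 < v_1 < v_2 < v_3 < v_4 < v_5 < v_6 < v_7 < v_8 < v_9 < v_10 and write every simplex with vertices in increasing order. Then dim K = 2 and the simplices of K are:

  0-simplices (11): [v_0], [v_1], [v_2], [v_3], [v_4], [v_5], [v_6], [v_7], [v_8], [v_9], [v_10]
  1-simplices (24): (24 of them)
  2-simplices (16): (16 of them)

so the chain groups are C_0 ≅ Z^11, C_1 ≅ Z^24, C_2 ≅ Z^16.

∂_1: C_1 → C_0 maps an edge to its endpoints' difference, ∂[p,q] = q − p. For instance
  ∂[v_0,v_10] = [v_10] − [v_0].
This gives a 11×24 integer matrix of rank 9; reducing to Smith normal form yields diagonal entries (1,1,1,1,1,1,1,1,1).

∂_2: C_2 → C_1 maps a triangle to the signed sum of its edges. For instance
  ∂[v_1,v_6,v_9] = [v_6,v_9] − [v_1,v_9] + [v_1,v_6],
  ∂[v_0,v_2,v_8] = [v_2,v_8] − [v_0,v_8] + [v_0,v_2].
As a 24×16 matrix over Z this has rank 15, with invariant factors (1,1,1,1,1,1,1,1,1,1,1,1,1,1,2).

Reading off H_k = ker ∂_k / im ∂_{k+1}:

  H_0: rank C_0 − rank ∂_1 = 11 − 9 = 2, and the invariant factors of ∂_1 are all 1, so H_0 = Z^2.
  H_1: rank ker ∂_1 − rank ∂_2 = (24 − 9) − 15 = 0, and ∂_2 has invariant factor 2 > 1, so H_1 = Z_2.
  H_2: rank ker ∂_2 − rank ∂_3 = (16 − 15) − 0 = 1, and there is no ∂_3, so H_2 = Z.

As a check, the Euler characteristic is 11 − 24 + 16 = 3, which agrees with 2 − 0 + 1 = 3.

H_0 ≅ Z^2,  H_1 ≅ Z_2,  H_2 ≅ Z.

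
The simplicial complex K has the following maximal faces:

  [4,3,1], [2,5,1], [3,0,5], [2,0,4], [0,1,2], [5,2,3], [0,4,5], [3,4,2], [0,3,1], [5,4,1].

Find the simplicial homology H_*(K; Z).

K has 6 vertices, 15 edges, 10 triangles.
rank ∂_0 = 0, rank ∂_1 = 5 ⇒ b_0 = 6 − 0 − 5 = 1; all invariant factors of ∂_1 are 1 so no torsion. So H_0 = Z.
rank ∂_1 = 5, rank ∂_2 = 10 ⇒ b_1 = 15 − 5 − 10 = 0; ∂_2 has invariant factor(s) [2] giving torsion. So H_1 = Z/2.
rank ∂_2 = 10, rank ∂_3 = 0 ⇒ b_2 = 10 − 10 − 0 = 0. So H_2 = 0.

H_0 = Z,  H_1 = Z/2,  H_2 = 0.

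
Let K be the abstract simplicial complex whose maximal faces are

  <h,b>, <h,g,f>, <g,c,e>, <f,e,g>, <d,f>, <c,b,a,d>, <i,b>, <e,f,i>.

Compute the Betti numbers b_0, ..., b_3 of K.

Order the vertices as a < b < c < d < e < f < g < h < i. Listing each simplex with vertices in this order, K has dimension 3 with simplices:

  0-simplices (9): a, b, c, d, e, f, g, h, i
  1-simplices (18): ab, ac, ad, bc, bd, bh, bi, cd, ce, cg, df, ef, eg, ei, fg, fh, fi, gh
  2-simplices (8): abc, abd, acd, bcd, ceg, efg, efi, fgh
  3-simplices (1): abcd

so the chain groups are C_0 ≅ Z^9, C_1 ≅ Z^18, C_2 ≅ Z^8, C_3 ≅ Z^1.

The boundary map ∂_1: C_1 → C_0 is given by ∂[p,q] = [q] − [p].
The 9×18 boundary matrix has rank 8 and Smith normal form diag(1,1,1,1,1,1,1,1).

The boundary map ∂_2: C_2 → C_1 acts by ∂[p,q,r] = [q,r] − [p,r] + [p,q]. For instance
  ∂efg = fg − eg + ef,
  ∂abc = bc − ac + ab.
As a 18×8 matrix over Z this has rank 7, with invariant factors (1,1,1,1,1,1,1).

Boundary ∂_3: C_3 → C_2 sends each 3-simplex σ to the alternating sum Σ_i (−1)^i (σ with its i-th vertex removed). For instance
  ∂abcd = bcd − acd + abd − abc.
The resulting 8×1 matrix has rank 1, and its Smith normal form has invariant factors (1).

Computing H_k = (kernel of ∂_k) / (image of ∂_{k+1}):

  H_0: rank C_0 − rank ∂_1 = 9 − 8 = 1, and the invariant factors of ∂_1 are all 1, so H_0 ≅ Z.
  H_1: rank ker ∂_1 − rank ∂_2 = (18 − 8) − 7 = 3, and the invariant factors of ∂_2 are all 1, so H_1 ≅ Z^3.
  H_2: rank ker ∂_2 − rank ∂_3 = (8 − 7) − 1 = 0, and the invariant factors of ∂_3 are all 1, so H_2 ≅ 0.
  H_3: rank ker ∂_3 − rank ∂_4 = (1 − 1) − 0 = 0, and there is no ∂_4, so H_3 ≅ 0.

Hence the Betti numbers are b_0 = 1, b_1 = 3, b_2 = 0, b_3 = 0.

b_0 = 1, b_1 = 3, b_2 = 0, b_3 = 0.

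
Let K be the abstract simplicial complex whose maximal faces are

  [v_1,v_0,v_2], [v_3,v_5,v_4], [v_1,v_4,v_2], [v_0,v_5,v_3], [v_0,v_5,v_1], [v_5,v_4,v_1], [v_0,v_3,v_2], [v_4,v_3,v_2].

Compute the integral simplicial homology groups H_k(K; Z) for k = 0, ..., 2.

H_0 ≅ Z,  H_1 = 0,  H_2 ≅ Z.

Take the total order v_0 < v_1 < v_2 < v_3 < v_4 < v_5 on the vertex set. Then K (dimension 2) consists of the simplices:

  0-simplices (6): [v_0], [v_1], [v_2], [v_3], [v_4], [v_5]
  1-simplices (12): [v_0,v_1], [v_0,v_2], [v_0,v_3], [v_0,v_5], [v_1,v_2], [v_1,v_4], [v_1,v_5], [v_2,v_3], [v_2,v_4], [v_3,v_4], [v_3,v_5], [v_4,v_5]
  2-simplices (8): [v_0,v_1,v_2], [v_0,v_1,v_5], [v_0,v_2,v_3], [v_0,v_3,v_5], [v_1,v_2,v_4], [v_1,v_4,v_5], [v_2,v_3,v_4], [v_3,v_4,v_5]

Hence C_0 ≅ Z^6, C_1 ≅ Z^12, C_2 ≅ Z^8.

The boundary map ∂_1: C_1 → C_0 sends each edge [p,q] (with p < q) to q − p.
The resulting 6×12 matrix has rank 5, and its Smith normal form has invariant factors (1,1,1,1,1).

Boundary ∂_2: C_2 → C_1 sends each 2-simplex [p,q,r] to [q,r] − [p,r] + [p,q]. For instance
  ∂[v_3,v_4,v_5] = [v_4,v_5] − [v_3,v_5] + [v_3,v_4],
  ∂[v_0,v_1,v_2] = [v_1,v_2] − [v_0,v_2] + [v_0,v_1].
The 12×8 boundary matrix has rank 7 and Smith normal form diag(1,1,1,1,1,1,1).

Computing H_k = (kernel of ∂_k) / (image of ∂_{k+1}):

  H_0: rank C_0 − rank ∂_1 = 6 − 5 = 1, and the invariant factors of ∂_1 are all 1, so H_0 ≅ Z.
  H_1: rank ker ∂_1 − rank ∂_2 = (12 − 5) − 7 = 0, and the invariant factors of ∂_2 are all 1, so H_1 ≅ 0.
  H_2: rank ker ∂_2 − rank ∂_3 = (8 − 7) − 0 = 1, and there is no ∂_3, so H_2 ≅ Z.

As a check, the Euler characteristic is 6 − 12 + 8 = 2, which agrees with 1 − 0 + 1 = 2.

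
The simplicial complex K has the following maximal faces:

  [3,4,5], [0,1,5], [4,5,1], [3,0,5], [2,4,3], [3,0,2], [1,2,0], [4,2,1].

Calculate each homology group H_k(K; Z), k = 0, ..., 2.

We work with the vertex ordering 0 < 1 < 2 < 3 < 4 < 5. The simplices of K, each written with vertices in increasing order, are:

  0-simplices (6): [0], [1], [2], [3], [4], [5]
  1-simplices (12): [0,1], [0,2], [0,3], [0,5], [1,2], [1,4], [1,5], [2,3], [2,4], [3,4], [3,5], [4,5]
  2-simplices (8): [0,1,2], [0,1,5], [0,2,3], [0,3,5], [1,2,4], [1,4,5], [2,3,4], [3,4,5]

so the chain groups are C_0 ≅ Z^6, C_1 ≅ Z^12, C_2 ≅ Z^8.

Boundary ∂_1: C_1 → C_0 is given by ∂[p,q] = [q] − [p]. For instance
  ∂[0,2] = [2] − [0].
As a 6×12 matrix over Z this has rank 5, with invariant factors (1,1,1,1,1).

The boundary map ∂_2: C_2 → C_1 maps a triangle to the signed sum of its edges. For instance
  ∂[3,4,5] = [4,5] − [3,5] + [3,4],
  ∂[1,2,4] = [2,4] − [1,4] + [1,2].
The resulting 12×8 matrix has rank 7, and its Smith normal form has invariant factors (1,1,1,1,1,1,1).

Reading off H_k = ker ∂_k / im ∂_{k+1}:

  H_0: rank C_0 − rank ∂_1 = 6 − 5 = 1, and the invariant factors of ∂_1 are all 1, so H_0 ≅ Z.
  H_1: rank ker ∂_1 − rank ∂_2 = (12 − 5) − 7 = 0, and the invariant factors of ∂_2 are all 1, so H_1 ≅ 0.
  H_2: rank ker ∂_2 − rank ∂_3 = (8 − 7) − 0 = 1, and there is no ∂_3, so H_2 ≅ Z.

H_0 ≅ Z,  H_1 = 0,  H_2 ≅ Z.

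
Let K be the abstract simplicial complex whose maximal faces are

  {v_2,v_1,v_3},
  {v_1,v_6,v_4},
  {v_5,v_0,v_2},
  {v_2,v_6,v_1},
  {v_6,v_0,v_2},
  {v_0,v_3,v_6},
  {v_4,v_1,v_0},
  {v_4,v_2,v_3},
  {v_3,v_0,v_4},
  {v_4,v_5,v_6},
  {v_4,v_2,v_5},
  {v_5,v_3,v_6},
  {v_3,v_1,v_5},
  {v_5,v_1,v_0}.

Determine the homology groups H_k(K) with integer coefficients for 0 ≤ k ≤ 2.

H_0 = Z,  H_1 = Z^2,  H_2 = Z.

Take the total order v_0 < v_1 < v_2 < v_3 < v_4 < v_5 < v_6 on the vertex set. Then K (dimension 2) consists of the simplices:

  0-simplices (7): [v_0], [v_1], [v_2], [v_3], [v_4], [v_5], [v_6]
  1-simplices (21): (21 of them)
  2-simplices (14): (14 of them)

Hence C_0 ≅ Z^7, C_1 ≅ Z^21, C_2 ≅ Z^14.

The boundary map ∂_1: C_1 → C_0 maps an edge to its endpoints' difference, ∂[p,q] = q − p.
As a 7×21 matrix over Z this has rank 6, with invariant factors (1,1,1,1,1,1).

Boundary ∂_2: C_2 → C_1 maps a triangle to the signed sum of its edges. For instance
  ∂[v_0,v_2,v_6] = [v_2,v_6] − [v_0,v_6] + [v_0,v_2],
  ∂[v_2,v_4,v_5] = [v_4,v_5] − [v_2,v_5] + [v_2,v_4].
As a 21×14 matrix over Z this has rank 13, with invariant factors (1,1,1,1,1,1,1,1,1,1,1,1,1).

Computing H_k = (kernel of ∂_k) / (image of ∂_{k+1}):

  H_0: rank C_0 − rank ∂_1 = 7 − 6 = 1, and the invariant factors of ∂_1 are all 1, so H_0 = Z.
  H_1: rank ker ∂_1 − rank ∂_2 = (21 − 6) − 13 = 2, and the invariant factors of ∂_2 are all 1, so H_1 = Z^2.
  H_2: rank ker ∂_2 − rank ∂_3 = (14 − 13) − 0 = 1, and there is no ∂_3, so H_2 = Z.

(K is a triangulation of the torus T^2.)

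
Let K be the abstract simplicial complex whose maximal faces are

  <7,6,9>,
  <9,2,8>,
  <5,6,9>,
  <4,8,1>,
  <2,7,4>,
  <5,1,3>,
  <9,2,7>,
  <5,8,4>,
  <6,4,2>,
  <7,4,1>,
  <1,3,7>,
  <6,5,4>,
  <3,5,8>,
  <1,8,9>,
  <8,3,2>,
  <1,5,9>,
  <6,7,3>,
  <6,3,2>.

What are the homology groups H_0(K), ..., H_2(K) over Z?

We work with the vertex ordering 1 < 2 < 3 < 4 < 5 < 6 < 7 < 8 < 9. The simplices of K, each written with vertices in increasing order, are:

  0-simplices (9): [1], [2], [3], [4], [5], [6], [7], [8], [9]
  1-simplices (27): (27 of them)
  2-simplices (18): [1,3,5], [1,3,7], [1,4,7], [1,4,8], [1,5,9], [1,8,9], [2,3,6], [2,3,8], [2,4,6], [2,4,7], [2,7,9], [2,8,9], [3,5,8], [3,6,7], [4,5,6], [4,5,8], [5,6,9], [6,7,9]

so the chain groups are C_0 ≅ Z^9, C_1 ≅ Z^27, C_2 ≅ Z^18.

The boundary map ∂_1: C_1 → C_0 maps an edge to its endpoints' difference, ∂[p,q] = q − p. For instance
  ∂[3,6] = [6] − [3].
The resulting 9×27 matrix has rank 8, and its Smith normal form has invariant factors (1,1,1,1,1,1,1,1).

Boundary ∂_2: C_2 → C_1 maps a triangle to the signed sum of its edges. For instance
  ∂[1,5,9] = [5,9] − [1,9] + [1,5],
  ∂[3,5,8] = [5,8] − [3,8] + [3,5].
As a 27×18 matrix over Z this has rank 18, with invariant factors (1,1,1,1,1,1,1,1,1,1,1,1,1,1,1,1,1,2).

From H_k ≅ ker(∂_k) / im(∂_{k+1}) we obtain:

  H_0: rank C_0 − rank ∂_1 = 9 − 8 = 1, and the invariant factors of ∂_1 are all 1, so H_0 = Z.
  H_1: rank ker ∂_1 − rank ∂_2 = (27 − 8) − 18 = 1, and ∂_2 has invariant factor 2 > 1, so H_1 = Z ⊕ Z/2.
  H_2: rank ker ∂_2 − rank ∂_3 = (18 − 18) − 0 = 0, and there is no ∂_3, so H_2 = 0.

H_0 = Z,  H_1 = Z ⊕ Z/2,  H_2 = 0.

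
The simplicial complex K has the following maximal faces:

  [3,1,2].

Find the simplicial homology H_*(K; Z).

K has 3 vertices, 3 edges, 1 triangle.
rank ∂_0 = 0, rank ∂_1 = 2 ⇒ b_0 = 3 − 0 − 2 = 1; all invariant factors of ∂_1 are 1 so no torsion. So H_0 = Z.
rank ∂_1 = 2, rank ∂_2 = 1 ⇒ b_1 = 3 − 2 − 1 = 0; all invariant factors of ∂_2 are 1 so no torsion. So H_1 = 0.
rank ∂_2 = 1, rank ∂_3 = 0 ⇒ b_2 = 1 − 1 − 0 = 0. So H_2 = 0.

H_0 ≅ Z,  H_1 = 0,  H_2 = 0.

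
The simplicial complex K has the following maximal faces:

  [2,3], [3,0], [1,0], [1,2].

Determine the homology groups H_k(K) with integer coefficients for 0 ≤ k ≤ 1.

H_0 = Z,  H_1 = Z.

Fix the vertex order 0 < 1 < 2 < 3 and write every simplex with vertices in increasing order. Then dim K = 1 and the simplices of K are:

  0-simplices (4): [0], [1], [2], [3]
  1-simplices (4): [0,1], [0,3], [1,2], [2,3]

so the chain groups are C_0 ≅ Z^4, C_1 ≅ Z^4.

∂_1: C_1 → C_0 sends each edge [p,q] (with p < q) to q − p.
As a 4×4 matrix over Z this has rank 3, with invariant factors (1,1,1).

Now H_k = ker ∂_k / im ∂_{k+1}, so:

  H_0: rank C_0 − rank ∂_1 = 4 − 3 = 1, and the invariant factors of ∂_1 are all 1, so H_0 = Z.
  H_1: rank ker ∂_1 − rank ∂_2 = (4 − 3) − 0 = 1, and there is no ∂_2, so H_1 = Z.

As a check, the Euler characteristic is 4 − 4 = 0, which agrees with 1 − 1 = 0.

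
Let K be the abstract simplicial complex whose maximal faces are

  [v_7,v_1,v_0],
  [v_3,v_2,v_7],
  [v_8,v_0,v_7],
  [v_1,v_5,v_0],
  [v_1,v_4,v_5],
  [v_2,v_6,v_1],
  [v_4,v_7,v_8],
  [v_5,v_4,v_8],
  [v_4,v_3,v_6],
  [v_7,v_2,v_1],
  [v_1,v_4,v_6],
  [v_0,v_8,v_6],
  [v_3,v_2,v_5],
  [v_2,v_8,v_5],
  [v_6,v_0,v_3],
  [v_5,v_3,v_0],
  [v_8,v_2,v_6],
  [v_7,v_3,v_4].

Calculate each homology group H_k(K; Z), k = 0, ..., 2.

H_0 ≅ Z,  H_1 ≅ Z^2,  H_2 ≅ Z.

Order the vertices as v_0 < v_1 < v_2 < v_3 < v_4 < v_5 < v_6 < v_7 < v_8. Listing each simplex with vertices in this order, K has dimension 2 with simplices:

  0-simplices (9): [v_0], [v_1], [v_2], [v_3], [v_4], [v_5], [v_6], [v_7], [v_8]
  1-simplices (27): (27 of them)
  2-simplices (18): (18 of them)

giving chain groups C_0 ≅ Z^9, C_1 ≅ Z^27, C_2 ≅ Z^18.

The boundary map ∂_1: C_1 → C_0 is given by ∂[p,q] = [q] − [p]. For instance
  ∂[v_0,v_1] = [v_1] − [v_0].
The resulting 9×27 matrix has rank 8, and its Smith normal form has invariant factors (1,1,1,1,1,1,1,1).

∂_2: C_2 → C_1 maps a triangle to the signed sum of its edges. For instance
  ∂[v_1,v_4,v_5] = [v_4,v_5] − [v_1,v_5] + [v_1,v_4],
  ∂[v_0,v_1,v_5] = [v_1,v_5] − [v_0,v_5] + [v_0,v_1].
As a 27×18 matrix over Z this has rank 17, with invariant factors (1,1,1,1,1,1,1,1,1,1,1,1,1,1,1,1,1).

Computing H_k = (kernel of ∂_k) / (image of ∂_{k+1}):

  H_0: rank C_0 − rank ∂_1 = 9 − 8 = 1, and the invariant factors of ∂_1 are all 1, so H_0 = Z.
  H_1: rank ker ∂_1 − rank ∂_2 = (27 − 8) − 17 = 2, and the invariant factors of ∂_2 are all 1, so H_1 = Z^2.
  H_2: rank ker ∂_2 − rank ∂_3 = (18 − 17) − 0 = 1, and there is no ∂_3, so H_2 = Z.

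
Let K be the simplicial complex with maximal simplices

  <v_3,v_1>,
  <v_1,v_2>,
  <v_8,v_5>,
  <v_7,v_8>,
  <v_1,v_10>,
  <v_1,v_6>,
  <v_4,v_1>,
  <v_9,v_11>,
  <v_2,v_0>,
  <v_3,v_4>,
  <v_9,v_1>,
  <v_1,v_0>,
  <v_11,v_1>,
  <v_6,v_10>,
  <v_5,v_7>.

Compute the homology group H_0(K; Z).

H_0 ≅ Z^2.

Take the total order v_0 < v_1 < v_2 < v_3 < v_4 < v_5 < v_6 < v_7 < v_8 < v_9 < v_10 < v_11 on the vertex set. Then K (dimension 1) consists of the simplices:

  0-simplices (12): [v_0], [v_1], [v_2], [v_3], [v_4], [v_5], [v_6], [v_7], [v_8], [v_9], [v_10], [v_11]
  1-simplices (15): (15 of them)

giving chain groups C_0 ≅ Z^12, C_1 ≅ Z^15.

Boundary ∂_1: C_1 → C_0 is given by ∂[p,q] = [q] − [p]. For instance
  ∂[v_0,v_2] = [v_2] − [v_0].
As a 12×15 matrix over Z this has rank 10, with invariant factors (1,1,1,1,1,1,1,1,1,1).

Now H_k = ker ∂_k / im ∂_{k+1}, so:

  H_0: rank C_0 − rank ∂_1 = 12 − 10 = 2, and the invariant factors of ∂_1 are all 1, so H_0 ≅ Z^2.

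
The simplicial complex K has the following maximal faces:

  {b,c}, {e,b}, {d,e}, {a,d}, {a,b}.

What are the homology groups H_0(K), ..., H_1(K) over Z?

H_0 = Z,  H_1 = Z.

K has 5 vertices, 5 edges.
rank ∂_0 = 0, rank ∂_1 = 4 ⇒ b_0 = 5 − 0 − 4 = 1; all invariant factors of ∂_1 are 1 so no torsion. So H_0 ≅ Z.
rank ∂_1 = 4, rank ∂_2 = 0 ⇒ b_1 = 5 − 4 − 0 = 1. So H_1 ≅ Z.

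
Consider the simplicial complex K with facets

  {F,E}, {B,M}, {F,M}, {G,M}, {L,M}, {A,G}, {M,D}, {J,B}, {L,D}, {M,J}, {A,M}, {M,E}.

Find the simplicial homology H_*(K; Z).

H_0 = Z,  H_1 = Z^4.

Take the total order A < B < D < E < F < G < J < L < M on the vertex set. Then K (dimension 1) consists of the simplices:

  0-simplices (9): A, B, D, E, F, G, J, L, M
  1-simplices (12): AG, AM, BJ, BM, DL, DM, EF, EM, FM, GM, JM, LM

Hence C_0 ≅ Z^9, C_1 ≅ Z^12.

∂_1: C_1 → C_0 maps an edge to its endpoints' difference, ∂[p,q] = q − p. For instance
  ∂BJ = J − B.
This gives a 9×12 integer matrix of rank 8; reducing to Smith normal form yields diagonal entries (1,1,1,1,1,1,1,1).

Now H_k = ker ∂_k / im ∂_{k+1}, so:

  H_0: rank C_0 − rank ∂_1 = 9 − 8 = 1, and the invariant factors of ∂_1 are all 1, so H_0 = Z.
  H_1: rank ker ∂_1 − rank ∂_2 = (12 − 8) − 0 = 4, and there is no ∂_2, so H_1 = Z^4.

As a check, the Euler characteristic is 9 − 12 = -3, which agrees with 1 − 4 = -3.
(K is a triangulation of a wedge of 4 circles.)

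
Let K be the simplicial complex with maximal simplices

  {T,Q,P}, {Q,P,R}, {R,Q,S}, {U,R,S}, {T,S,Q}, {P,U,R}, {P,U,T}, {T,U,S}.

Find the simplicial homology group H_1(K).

We work with the vertex ordering P < Q < R < S < T < U. The simplices of K, each written with vertices in increasing order, are:

  0-simplices (6): P, Q, R, S, T, U
  1-simplices (12): PQ, PR, PT, PU, QR, QS, QT, RS, RU, ST, SU, TU
  2-simplices (8): PQR, PQT, PRU, PTU, QRS, QST, RSU, STU

giving chain groups C_0 ≅ Z^6, C_1 ≅ Z^12, C_2 ≅ Z^8.

The boundary map ∂_1: C_1 → C_0 maps an edge to its endpoints' difference, ∂[p,q] = q − p. For instance
  ∂PU = U − P.
The 6×12 boundary matrix has rank 5 and Smith normal form diag(1,1,1,1,1).

The boundary map ∂_2: C_2 → C_1 maps a triangle to the signed sum of its edges. For instance
  ∂PQR = QR − PR + PQ,
  ∂PQT = QT − PT + PQ.
The resulting 12×8 matrix has rank 7, and its Smith normal form has invariant factors (1,1,1,1,1,1,1).

Computing H_k = (kernel of ∂_k) / (image of ∂_{k+1}):

  H_1: rank ker ∂_1 − rank ∂_2 = (12 − 5) − 7 = 0, and the invariant factors of ∂_2 are all 1, so H_1 ≅ 0.

H_1 ≅ 0.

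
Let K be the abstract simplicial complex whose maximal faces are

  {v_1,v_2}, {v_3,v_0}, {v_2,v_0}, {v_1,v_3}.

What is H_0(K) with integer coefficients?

Order the vertices as v_0 < v_1 < v_2 < v_3. Listing each simplex with vertices in this order, K has dimension 1 with simplices:

  0-simplices (4): [v_0], [v_1], [v_2], [v_3]
  1-simplices (4): [v_0,v_2], [v_0,v_3], [v_1,v_2], [v_1,v_3]

giving chain groups C_0 ≅ Z^4, C_1 ≅ Z^4.

∂_1: C_1 → C_0 maps an edge to its endpoints' difference, ∂[p,q] = q − p. For instance
  ∂[v_0,v_2] = [v_2] − [v_0].
This gives a 4×4 integer matrix of rank 3; reducing to Smith normal form yields diagonal entries (1,1,1).

Now H_k = ker ∂_k / im ∂_{k+1}, so:

  H_0: rank C_0 − rank ∂_1 = 4 − 3 = 1, and the invariant factors of ∂_1 are all 1, so H_0 ≅ Z.

H_0 = Z.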